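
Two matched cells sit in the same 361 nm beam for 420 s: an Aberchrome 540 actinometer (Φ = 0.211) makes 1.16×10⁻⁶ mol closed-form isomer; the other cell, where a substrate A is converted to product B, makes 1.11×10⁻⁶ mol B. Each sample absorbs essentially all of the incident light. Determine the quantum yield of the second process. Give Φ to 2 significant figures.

Φ = 0.20

Photons absorbed by the actinometer: 1.16×10⁻⁶ / 0.211 = 5.498×10⁻⁶ mol.
Φ(unknown) = 1.11×10⁻⁶ / 5.498×10⁻⁶ = 0.20.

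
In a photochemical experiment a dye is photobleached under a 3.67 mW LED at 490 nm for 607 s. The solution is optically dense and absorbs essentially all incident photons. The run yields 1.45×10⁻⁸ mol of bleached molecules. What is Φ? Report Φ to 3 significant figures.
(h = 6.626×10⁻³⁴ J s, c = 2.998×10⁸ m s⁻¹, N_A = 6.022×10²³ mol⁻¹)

Photon energy at 490 nm: hc/λ = (6.626×10⁻³⁴)(2.998×10⁸)/(490×10⁻⁹) = 4.054×10⁻¹⁹ J.
Energy delivered: (3.67 mW)(607 s) = 2.228 J.
Photons incident: 2.228 / 4.054×10⁻¹⁹ = 5.496×10¹⁸, i.e. 5.496×10¹⁸/6.022×10²³ = 9.127×10⁻⁶ mol.
Φ = 1.45×10⁻⁸ mol / 9.127×10⁻⁶ mol photons = 0.00159.

Φ = 0.00159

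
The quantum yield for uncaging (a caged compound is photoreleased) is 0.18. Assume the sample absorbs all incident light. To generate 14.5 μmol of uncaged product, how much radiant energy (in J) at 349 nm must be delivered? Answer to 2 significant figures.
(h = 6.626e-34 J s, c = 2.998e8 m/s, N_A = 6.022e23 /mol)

Product: 14.5 μmol = 1.45e-5 mol.
Photons that must be absorbed: 1.45e-5 / 0.18 = 8.056e-5 mol.
Photon energy: hc/λ = 5.692e-19 J; per mole, 3.428e5 J mol⁻¹.
Energy required: 8.056e-5 × 3.428e5 = 28 J.

28 J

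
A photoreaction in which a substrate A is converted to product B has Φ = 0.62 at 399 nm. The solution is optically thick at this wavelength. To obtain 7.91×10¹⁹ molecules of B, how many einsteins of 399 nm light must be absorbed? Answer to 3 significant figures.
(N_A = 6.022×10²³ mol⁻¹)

2.12×10⁻⁴ einstein

Product: 7.91×10¹⁹ / 6.022×10²³ = 1.314×10⁻⁴ mol.
Photons that must be absorbed: 1.314×10⁻⁴ / 0.62 = 2.119×10⁻⁴ mol.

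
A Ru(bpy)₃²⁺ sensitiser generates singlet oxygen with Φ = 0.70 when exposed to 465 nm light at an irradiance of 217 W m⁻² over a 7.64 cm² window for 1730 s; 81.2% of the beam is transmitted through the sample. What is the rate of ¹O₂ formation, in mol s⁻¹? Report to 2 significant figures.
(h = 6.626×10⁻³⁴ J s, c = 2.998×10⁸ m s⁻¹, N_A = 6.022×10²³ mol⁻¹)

Photon energy at 465 nm: hc/λ = (6.626×10⁻³⁴)(2.998×10⁸)/(465×10⁻⁹) = 4.272×10⁻¹⁹ J.
Energy delivered: (217 W m⁻²)(7.64×10⁻⁴ m²)(1730 s) = 286.8 J.
Photons incident: 286.8 / 4.272×10⁻¹⁹ = 6.713×10²⁰, i.e. 6.713×10²⁰/6.022×10²³ = 0.001115 mol.
Fraction absorbed: 1 − 81.2/100 = 0.1880.
Photons absorbed: 0.1880 × 0.001115 = 2.096×10⁻⁴ mol.
Product formed: 0.70 × 2.096×10⁻⁴ = 1.467×10⁻⁴ mol.
Rate: 1.467×10⁻⁴ / 1730 s = 8.5×10⁻⁸ mol s⁻¹.

8.5×10⁻⁸ mol s⁻¹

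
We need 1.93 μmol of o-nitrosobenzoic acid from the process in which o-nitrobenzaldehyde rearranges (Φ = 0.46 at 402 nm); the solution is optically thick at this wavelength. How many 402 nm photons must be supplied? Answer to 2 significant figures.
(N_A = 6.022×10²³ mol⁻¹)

Product: 1.93 μmol = 1.93×10⁻⁶ mol.
Photons that must be absorbed: 1.93×10⁻⁶ / 0.46 = 4.196×10⁻⁶ mol.
Photon count: 4.196×10⁻⁶ × 6.022×10²³ = 2.5×10¹⁸.

2.5×10¹⁸ photons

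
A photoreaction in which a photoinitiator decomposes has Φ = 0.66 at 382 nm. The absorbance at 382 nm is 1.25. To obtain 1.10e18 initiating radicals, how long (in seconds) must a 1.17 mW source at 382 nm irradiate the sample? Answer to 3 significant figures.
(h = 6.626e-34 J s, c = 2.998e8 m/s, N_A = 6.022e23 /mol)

Product: 1.10e18 / 6.022e23 = 1.827e-6 mol.
Photons that must be absorbed: 1.827e-6 / 0.66 = 2.768e-6 mol.
Fraction absorbed: 1 − 10^(−1.25) = 0.9438.
Incident photons needed: 2.768e-6 / 0.9438 = 2.933e-6 mol.
Photon energy: hc/λ = 5.200e-19 J; per mole, 3.131e5 J mol⁻¹.
Energy required: 2.933e-6 × 3.131e5 = 0.9183 J.
Time: 0.9183 J / 0.00117 W = 785 s.

t ≈ 785 s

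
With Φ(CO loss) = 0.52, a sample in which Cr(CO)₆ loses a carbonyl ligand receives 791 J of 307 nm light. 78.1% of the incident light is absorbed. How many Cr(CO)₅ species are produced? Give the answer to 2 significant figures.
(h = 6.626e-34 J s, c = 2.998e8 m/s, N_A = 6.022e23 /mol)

Photon energy at 307 nm: hc/λ = (6.626e-34)(2.998e8)/(307e-9) = 6.471e-19 J.
Photons incident: 791 / 6.471e-19 = 1.222e21, i.e. 1.222e21/6.022e23 = 0.002029 mol.
Photons absorbed: 0.781 × 0.002029 = 0.001585 mol.
Product: Φ × n_abs = 0.52 × 0.001585 = 8.242e-4 mol.
As a count: 8.242e-4 × 6.022e23 = 5.0e20.

5.0e20 species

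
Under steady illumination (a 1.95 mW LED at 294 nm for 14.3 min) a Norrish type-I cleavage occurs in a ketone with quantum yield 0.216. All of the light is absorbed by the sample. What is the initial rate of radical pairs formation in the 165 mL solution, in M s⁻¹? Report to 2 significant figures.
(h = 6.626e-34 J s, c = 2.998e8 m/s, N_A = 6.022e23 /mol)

6.3e-9 M s⁻¹

Photon energy at 294 nm: hc/λ = (6.626e-34)(2.998e8)/(294e-9) = 6.757e-19 J.
Energy delivered: (1.95 mW)(858 s) = 1.673 J.
Photons incident: 1.673 / 6.757e-19 = 2.476e18, i.e. 2.476e18/6.022e23 = 4.112e-6 mol.
Product formed: 0.216 × 4.112e-6 = 8.882e-7 mol.
Rate: 8.882e-7 mol / (858 s × 0.165 L) = 6.3e-9 M s⁻¹.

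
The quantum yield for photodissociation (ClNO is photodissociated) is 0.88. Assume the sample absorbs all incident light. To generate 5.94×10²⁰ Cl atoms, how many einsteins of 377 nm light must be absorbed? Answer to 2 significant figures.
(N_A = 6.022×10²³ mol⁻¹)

0.0011 einstein

Product: 5.94×10²⁰ / 6.022×10²³ = 9.864×10⁻⁴ mol.
Photons that must be absorbed: 9.864×10⁻⁴ / 0.88 = 0.001121 mol.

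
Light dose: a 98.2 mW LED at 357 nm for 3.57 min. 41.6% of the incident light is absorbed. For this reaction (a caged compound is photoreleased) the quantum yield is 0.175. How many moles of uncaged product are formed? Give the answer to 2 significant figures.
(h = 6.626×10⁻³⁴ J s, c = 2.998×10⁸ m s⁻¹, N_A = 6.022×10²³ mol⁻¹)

Photon energy at 357 nm: hc/λ = (6.626×10⁻³⁴)(2.998×10⁸)/(357×10⁻⁹) = 5.564×10⁻¹⁹ J.
Energy delivered: (98.2 mW)(214.2 s) = 21.03 J.
Photons incident: 21.03 / 5.564×10⁻¹⁹ = 3.780×10¹⁹, i.e. 3.780×10¹⁹/6.022×10²³ = 6.277×10⁻⁵ mol.
Photons absorbed: 0.416 × 6.277×10⁻⁵ = 2.611×10⁻⁵ mol.
Product: Φ × n_abs = 0.175 × 2.611×10⁻⁵ = 4.569×10⁻⁶ mol.

4.6×10⁻⁶ mol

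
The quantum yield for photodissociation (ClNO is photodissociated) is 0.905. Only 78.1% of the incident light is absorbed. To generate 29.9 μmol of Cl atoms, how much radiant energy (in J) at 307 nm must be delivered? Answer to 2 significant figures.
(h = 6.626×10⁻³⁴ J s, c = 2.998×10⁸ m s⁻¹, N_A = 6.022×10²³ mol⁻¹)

16 J

Product: 29.9 μmol = 2.99×10⁻⁵ mol.
Photons that must be absorbed: 2.99×10⁻⁵ / 0.905 = 3.304×10⁻⁵ mol.
Incident photons needed: 3.304×10⁻⁵ / 0.781 = 4.230×10⁻⁵ mol.
Photon energy: hc/λ = 6.471×10⁻¹⁹ J; per mole, 3.897×10⁵ J mol⁻¹.
Energy required: 4.230×10⁻⁵ × 3.897×10⁵ = 16 J.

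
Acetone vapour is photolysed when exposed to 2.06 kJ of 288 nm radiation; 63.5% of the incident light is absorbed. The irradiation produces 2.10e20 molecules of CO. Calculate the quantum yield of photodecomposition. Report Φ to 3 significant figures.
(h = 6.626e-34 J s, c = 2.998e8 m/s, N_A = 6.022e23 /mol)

Product: 2.10e20 / 6.022e23 = 3.487e-4 mol.
Photon energy at 288 nm: hc/λ = (6.626e-34)(2.998e8)/(288e-9) = 6.897e-19 J.
Incident energy: 2.06 kJ = 2060 J.
Photons incident: 2060 / 6.897e-19 = 2.987e21, i.e. 2.987e21/6.022e23 = 0.004960 mol.
Photons absorbed: 0.635 × 0.004960 = 0.003150 mol.
Φ = 3.487e-4 mol / 0.003150 mol photons = 0.111.

Φ = 0.111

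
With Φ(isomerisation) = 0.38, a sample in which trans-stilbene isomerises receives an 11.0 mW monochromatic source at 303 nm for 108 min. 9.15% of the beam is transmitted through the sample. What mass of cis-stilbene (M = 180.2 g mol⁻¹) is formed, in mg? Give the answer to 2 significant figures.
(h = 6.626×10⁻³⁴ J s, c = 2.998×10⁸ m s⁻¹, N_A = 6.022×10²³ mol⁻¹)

Photon energy at 303 nm: hc/λ = (6.626×10⁻³⁴)(2.998×10⁸)/(303×10⁻⁹) = 6.556×10⁻¹⁹ J.
Energy delivered: (11.0 mW)(6480 s) = 71.28 J.
Photons incident: 71.28 / 6.556×10⁻¹⁹ = 1.087×10²⁰, i.e. 1.087×10²⁰/6.022×10²³ = 1.805×10⁻⁴ mol.
Fraction absorbed: 1 − 9.15/100 = 0.9085.
Photons absorbed: 0.9085 × 1.805×10⁻⁴ = 1.640×10⁻⁴ mol.
Product: Φ × n_abs = 0.38 × 1.640×10⁻⁴ = 6.232×10⁻⁵ mol.
Mass: 6.232×10⁻⁵ × 180.2 = 0.01123 g = 11 mg.

11 mg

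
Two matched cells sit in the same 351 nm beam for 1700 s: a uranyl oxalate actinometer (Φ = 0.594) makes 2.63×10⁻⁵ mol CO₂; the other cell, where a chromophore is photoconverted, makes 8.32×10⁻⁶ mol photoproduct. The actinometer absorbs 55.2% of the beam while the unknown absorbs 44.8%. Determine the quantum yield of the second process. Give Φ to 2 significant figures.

Photons absorbed by the actinometer: 2.63×10⁻⁵ / 0.594 = 4.428×10⁻⁵ mol.
Incident flux: 4.428×10⁻⁵ / 0.552 = 8.022×10⁻⁵ einstein.
Absorbed by unknown: 0.448 × 8.022×10⁻⁵ = 3.594×10⁻⁵ mol.
Φ(unknown) = 8.32×10⁻⁶ / 3.594×10⁻⁵ = 0.23.

Φ = 0.23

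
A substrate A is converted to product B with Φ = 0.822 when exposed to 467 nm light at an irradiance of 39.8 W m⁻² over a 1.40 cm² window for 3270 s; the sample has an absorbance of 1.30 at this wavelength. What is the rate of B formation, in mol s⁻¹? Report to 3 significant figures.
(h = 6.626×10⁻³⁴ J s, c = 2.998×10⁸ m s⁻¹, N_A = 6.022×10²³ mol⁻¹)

Photon energy at 467 nm: hc/λ = (6.626×10⁻³⁴)(2.998×10⁸)/(467×10⁻⁹) = 4.254×10⁻¹⁹ J.
Energy delivered: (39.8 W m⁻²)(1.40×10⁻⁴ m²)(3270 s) = 18.22 J.
Photons incident: 18.22 / 4.254×10⁻¹⁹ = 4.283×10¹⁹, i.e. 4.283×10¹⁹/6.022×10²³ = 7.112×10⁻⁵ mol.
Fraction absorbed: 1 − 10^(−1.30) = 0.9499.
Photons absorbed: 0.9499 × 7.112×10⁻⁵ = 6.756×10⁻⁵ mol.
Product formed: 0.822 × 6.756×10⁻⁵ = 5.553×10⁻⁵ mol.
Rate: 5.553×10⁻⁵ / 3270 s = 1.70×10⁻⁸ mol s⁻¹.

1.70×10⁻⁸ mol s⁻¹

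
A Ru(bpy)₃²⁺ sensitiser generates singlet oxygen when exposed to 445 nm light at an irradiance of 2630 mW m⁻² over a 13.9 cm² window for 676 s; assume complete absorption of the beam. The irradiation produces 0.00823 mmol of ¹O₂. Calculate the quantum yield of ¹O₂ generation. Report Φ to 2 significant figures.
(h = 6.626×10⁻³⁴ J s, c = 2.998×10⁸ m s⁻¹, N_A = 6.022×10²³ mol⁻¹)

Product: 0.00823 mmol = 8.23×10⁻⁶ mol.
Photon energy at 445 nm: hc/λ = (6.626×10⁻³⁴)(2.998×10⁸)/(445×10⁻⁹) = 4.464×10⁻¹⁹ J.
Energy delivered: (2630 mW m⁻²)(13.9×10⁻⁴ m²)(676 s) = 2.471 J.
Photons incident: 2.471 / 4.464×10⁻¹⁹ = 5.535×10¹⁸, i.e. 5.535×10¹⁸/6.022×10²³ = 9.191×10⁻⁶ mol.
Φ = 8.23×10⁻⁶ mol / 9.191×10⁻⁶ mol photons = 0.90.

Φ = 0.90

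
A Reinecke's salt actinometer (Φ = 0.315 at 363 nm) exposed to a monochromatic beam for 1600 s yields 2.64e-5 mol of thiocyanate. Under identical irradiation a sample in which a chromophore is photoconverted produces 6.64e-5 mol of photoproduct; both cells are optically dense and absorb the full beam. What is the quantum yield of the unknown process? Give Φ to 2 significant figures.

Φ = 0.79

Photons absorbed by the actinometer: 2.64e-5 / 0.315 = 8.381e-5 mol.
Φ(unknown) = 6.64e-5 / 8.381e-5 = 0.79.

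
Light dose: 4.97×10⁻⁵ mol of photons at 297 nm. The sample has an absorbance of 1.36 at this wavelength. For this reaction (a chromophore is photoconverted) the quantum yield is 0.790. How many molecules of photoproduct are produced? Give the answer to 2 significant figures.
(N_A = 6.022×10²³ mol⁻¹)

Fraction absorbed: 1 − 10^(−1.36) = 0.9563.
Photons absorbed: 0.9563 × 4.97×10⁻⁵ = 4.753×10⁻⁵ mol.
Product: Φ × n_abs = 0.790 × 4.753×10⁻⁵ = 3.755×10⁻⁵ mol.
As a count: 3.755×10⁻⁵ × 6.022×10²³ = 2.3×10¹⁹.

2.3×10¹⁹ molecules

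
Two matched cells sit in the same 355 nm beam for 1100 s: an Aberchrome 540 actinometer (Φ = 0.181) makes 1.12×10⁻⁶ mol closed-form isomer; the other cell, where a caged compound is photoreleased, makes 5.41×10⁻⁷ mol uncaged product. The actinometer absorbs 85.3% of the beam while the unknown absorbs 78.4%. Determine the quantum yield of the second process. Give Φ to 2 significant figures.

Φ = 0.095

Photons absorbed by the actinometer: 1.12×10⁻⁶ / 0.181 = 6.188×10⁻⁶ mol.
Incident flux: 6.188×10⁻⁶ / 0.853 = 7.254×10⁻⁶ einstein.
Absorbed by unknown: 0.784 × 7.254×10⁻⁶ = 5.687×10⁻⁶ mol.
Φ(unknown) = 5.41×10⁻⁷ / 5.687×10⁻⁶ = 0.095.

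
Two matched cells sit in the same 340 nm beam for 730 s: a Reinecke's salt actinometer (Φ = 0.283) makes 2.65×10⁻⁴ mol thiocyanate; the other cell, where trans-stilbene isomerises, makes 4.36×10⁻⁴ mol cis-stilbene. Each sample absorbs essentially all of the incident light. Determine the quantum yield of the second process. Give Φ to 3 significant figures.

Photons absorbed by the actinometer: 2.65×10⁻⁴ / 0.283 = 9.364×10⁻⁴ mol.
Φ(unknown) = 4.36×10⁻⁴ / 9.364×10⁻⁴ = 0.466.

Φ = 0.466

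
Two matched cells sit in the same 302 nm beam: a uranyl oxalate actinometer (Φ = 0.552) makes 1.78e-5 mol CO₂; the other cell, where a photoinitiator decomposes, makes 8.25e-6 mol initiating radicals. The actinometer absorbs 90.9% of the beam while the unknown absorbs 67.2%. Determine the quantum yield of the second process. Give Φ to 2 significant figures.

Photons absorbed by the actinometer: 1.78e-5 / 0.552 = 3.225e-5 mol.
Incident flux: 3.225e-5 / 0.909 = 3.548e-5 einstein.
Absorbed by unknown: 0.672 × 3.548e-5 = 2.384e-5 mol.
Φ(unknown) = 8.25e-6 / 2.384e-5 = 0.35.

Φ = 0.35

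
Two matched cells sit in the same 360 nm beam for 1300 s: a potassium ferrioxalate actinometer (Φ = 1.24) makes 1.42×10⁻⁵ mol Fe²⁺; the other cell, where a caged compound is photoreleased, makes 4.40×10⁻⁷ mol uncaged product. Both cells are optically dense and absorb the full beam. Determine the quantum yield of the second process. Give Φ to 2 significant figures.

Φ = 0.038

Photons absorbed by the actinometer: 1.42×10⁻⁵ / 1.24 = 1.145×10⁻⁵ mol.
Φ(unknown) = 4.40×10⁻⁷ / 1.145×10⁻⁵ = 0.038.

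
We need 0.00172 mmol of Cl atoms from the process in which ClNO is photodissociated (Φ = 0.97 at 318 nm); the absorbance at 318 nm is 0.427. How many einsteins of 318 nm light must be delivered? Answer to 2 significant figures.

2.8e-6 einstein

Product: 0.00172 mmol = 1.72e-6 mol.
Photons that must be absorbed: 1.72e-6 / 0.97 = 1.773e-6 mol.
Fraction absorbed: 1 − 10^(−0.427) = 0.6259.
Incident photons needed: 1.773e-6 / 0.6259 = 2.833e-6 mol.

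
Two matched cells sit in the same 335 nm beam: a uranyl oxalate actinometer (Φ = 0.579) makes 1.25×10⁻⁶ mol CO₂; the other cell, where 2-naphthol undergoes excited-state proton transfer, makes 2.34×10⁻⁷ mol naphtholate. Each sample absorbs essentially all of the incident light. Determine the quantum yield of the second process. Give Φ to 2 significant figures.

Photons absorbed by the actinometer: 1.25×10⁻⁶ / 0.579 = 2.159×10⁻⁶ mol.
Φ(unknown) = 2.34×10⁻⁷ / 2.159×10⁻⁶ = 0.11.

Φ = 0.11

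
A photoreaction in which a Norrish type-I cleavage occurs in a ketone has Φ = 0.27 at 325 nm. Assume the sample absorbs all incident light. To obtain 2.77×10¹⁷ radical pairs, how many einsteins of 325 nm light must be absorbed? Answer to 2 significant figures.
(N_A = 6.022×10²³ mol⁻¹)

1.7×10⁻⁶ einstein

Product: 2.77×10¹⁷ / 6.022×10²³ = 4.600×10⁻⁷ mol.
Photons that must be absorbed: 4.600×10⁻⁷ / 0.27 = 1.704×10⁻⁶ mol.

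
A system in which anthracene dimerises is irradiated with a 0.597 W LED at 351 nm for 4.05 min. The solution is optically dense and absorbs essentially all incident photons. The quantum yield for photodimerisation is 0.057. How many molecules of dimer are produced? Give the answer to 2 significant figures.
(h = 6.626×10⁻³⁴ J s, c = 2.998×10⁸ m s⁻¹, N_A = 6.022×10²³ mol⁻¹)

Photon energy at 351 nm: hc/λ = (6.626×10⁻³⁴)(2.998×10⁸)/(351×10⁻⁹) = 5.659×10⁻¹⁹ J.
Energy delivered: (0.597 W)(243 s) = 145.1 J.
Photons incident: 145.1 / 5.659×10⁻¹⁹ = 2.564×10²⁰, i.e. 2.564×10²⁰/6.022×10²³ = 4.258×10⁻⁴ mol.
Product: Φ × n_abs = 0.057 × 4.258×10⁻⁴ = 2.427×10⁻⁵ mol.
As a count: 2.427×10⁻⁵ × 6.022×10²³ = 1.5×10¹⁹.

1.5×10¹⁹ molecules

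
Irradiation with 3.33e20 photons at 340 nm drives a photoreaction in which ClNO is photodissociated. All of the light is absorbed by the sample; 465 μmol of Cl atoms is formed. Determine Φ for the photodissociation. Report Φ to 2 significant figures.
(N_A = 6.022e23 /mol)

Product: 465 μmol = 4.65e-4 mol.
Moles of photons: 3.33e20 / 6.022e23 = 5.530e-4 mol.
Φ = 4.65e-4 mol / 5.530e-4 mol photons = 0.84.

Φ = 0.84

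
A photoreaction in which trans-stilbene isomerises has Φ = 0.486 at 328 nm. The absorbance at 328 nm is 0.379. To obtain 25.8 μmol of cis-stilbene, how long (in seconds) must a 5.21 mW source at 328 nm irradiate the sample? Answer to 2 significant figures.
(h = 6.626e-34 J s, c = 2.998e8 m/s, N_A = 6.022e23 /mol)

Product: 25.8 μmol = 2.58e-5 mol.
Photons that must be absorbed: 2.58e-5 / 0.486 = 5.309e-5 mol.
Fraction absorbed: 1 − 10^(−0.379) = 0.5822.
Incident photons needed: 5.309e-5 / 0.5822 = 9.119e-5 mol.
Photon energy: hc/λ = 6.056e-19 J; per mole, 3.647e5 J mol⁻¹.
Energy required: 9.119e-5 × 3.647e5 = 33.26 J.
Time: 33.26 J / 0.00521 W = 6400 s.

t ≈ 6400 s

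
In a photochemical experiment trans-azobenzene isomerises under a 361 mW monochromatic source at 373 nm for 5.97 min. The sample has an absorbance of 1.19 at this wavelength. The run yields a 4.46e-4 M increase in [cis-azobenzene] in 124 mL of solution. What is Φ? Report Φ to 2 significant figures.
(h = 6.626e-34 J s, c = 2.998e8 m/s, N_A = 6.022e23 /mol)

Φ = 0.15

Product: (4.46e-4 M)(0.124 L) = 5.530e-5 mol.
Photon energy at 373 nm: hc/λ = (6.626e-34)(2.998e8)/(373e-9) = 5.326e-19 J.
Energy delivered: (361 mW)(358.2 s) = 129.3 J.
Photons incident: 129.3 / 5.326e-19 = 2.428e20, i.e. 2.428e20/6.022e23 = 4.032e-4 mol.
Fraction absorbed: 1 − 10^(−1.19) = 0.9354.
Photons absorbed: 0.9354 × 4.032e-4 = 3.772e-4 mol.
Φ = 5.530e-5 mol / 3.772e-4 mol photons = 0.15.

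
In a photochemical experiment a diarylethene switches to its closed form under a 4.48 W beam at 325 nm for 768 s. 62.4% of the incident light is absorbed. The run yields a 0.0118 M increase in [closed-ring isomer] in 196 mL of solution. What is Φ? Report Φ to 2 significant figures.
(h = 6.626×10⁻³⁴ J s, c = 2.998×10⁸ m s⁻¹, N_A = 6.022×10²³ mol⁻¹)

Φ = 0.40

Product: (0.0118 M)(0.196 L) = 0.002313 mol.
Photon energy at 325 nm: hc/λ = (6.626×10⁻³⁴)(2.998×10⁸)/(325×10⁻⁹) = 6.112×10⁻¹⁹ J.
Energy delivered: (4.48 W)(768 s) = 3441 J.
Photons incident: 3441 / 6.112×10⁻¹⁹ = 5.630×10²¹, i.e. 5.630×10²¹/6.022×10²³ = 0.009349 mol.
Photons absorbed: 0.624 × 0.009349 = 0.005834 mol.
Φ = 0.002313 mol / 0.005834 mol photons = 0.40.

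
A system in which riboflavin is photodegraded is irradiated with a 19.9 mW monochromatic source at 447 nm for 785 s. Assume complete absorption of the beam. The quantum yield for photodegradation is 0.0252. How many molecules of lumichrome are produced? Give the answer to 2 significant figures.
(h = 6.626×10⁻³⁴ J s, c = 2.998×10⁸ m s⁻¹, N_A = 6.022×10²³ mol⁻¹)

Photon energy at 447 nm: hc/λ = (6.626×10⁻³⁴)(2.998×10⁸)/(447×10⁻⁹) = 4.444×10⁻¹⁹ J.
Energy delivered: (19.9 mW)(785 s) = 15.62 J.
Photons incident: 15.62 / 4.444×10⁻¹⁹ = 3.515×10¹⁹, i.e. 3.515×10¹⁹/6.022×10²³ = 5.837×10⁻⁵ mol.
Product: Φ × n_abs = 0.0252 × 5.837×10⁻⁵ = 1.471×10⁻⁶ mol.
As a count: 1.471×10⁻⁶ × 6.022×10²³ = 8.9×10¹⁷.

8.9×10¹⁷ molecules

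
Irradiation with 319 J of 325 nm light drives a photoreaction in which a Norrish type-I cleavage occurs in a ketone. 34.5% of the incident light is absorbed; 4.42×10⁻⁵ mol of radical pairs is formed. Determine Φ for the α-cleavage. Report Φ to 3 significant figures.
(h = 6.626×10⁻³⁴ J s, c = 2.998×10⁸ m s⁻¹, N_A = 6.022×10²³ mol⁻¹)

Φ = 0.148

Photon energy at 325 nm: hc/λ = (6.626×10⁻³⁴)(2.998×10⁸)/(325×10⁻⁹) = 6.112×10⁻¹⁹ J.
Photons incident: 319 / 6.112×10⁻¹⁹ = 5.219×10²⁰, i.e. 5.219×10²⁰/6.022×10²³ = 8.667×10⁻⁴ mol.
Photons absorbed: 0.345 × 8.667×10⁻⁴ = 2.990×10⁻⁴ mol.
Φ = 4.42×10⁻⁵ mol / 2.990×10⁻⁴ mol photons = 0.148.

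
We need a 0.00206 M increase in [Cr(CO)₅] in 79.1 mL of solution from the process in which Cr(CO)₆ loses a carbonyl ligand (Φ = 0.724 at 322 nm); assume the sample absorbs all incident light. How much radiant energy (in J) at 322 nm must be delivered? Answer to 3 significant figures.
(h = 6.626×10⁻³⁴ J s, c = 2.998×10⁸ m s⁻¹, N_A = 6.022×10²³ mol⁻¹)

Product: (0.00206 M)(0.0791 L) = 1.629×10⁻⁴ mol.
Photons that must be absorbed: 1.629×10⁻⁴ / 0.724 = 2.250×10⁻⁴ mol.
Photon energy: hc/λ = 6.169×10⁻¹⁹ J; per mole, 3.715×10⁵ J mol⁻¹.
Energy required: 2.250×10⁻⁴ × 3.715×10⁵ = 83.6 J.

83.6 J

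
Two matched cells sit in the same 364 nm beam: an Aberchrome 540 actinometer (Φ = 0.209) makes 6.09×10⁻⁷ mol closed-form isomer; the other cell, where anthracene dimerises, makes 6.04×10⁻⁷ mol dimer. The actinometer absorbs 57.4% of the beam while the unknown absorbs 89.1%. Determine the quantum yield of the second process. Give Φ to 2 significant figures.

Φ = 0.13

Photons absorbed by the actinometer: 6.09×10⁻⁷ / 0.209 = 2.914×10⁻⁶ mol.
Incident flux: 2.914×10⁻⁶ / 0.574 = 5.077×10⁻⁶ einstein.
Absorbed by unknown: 0.891 × 5.077×10⁻⁶ = 4.524×10⁻⁶ mol.
Φ(unknown) = 6.04×10⁻⁷ / 4.524×10⁻⁶ = 0.13.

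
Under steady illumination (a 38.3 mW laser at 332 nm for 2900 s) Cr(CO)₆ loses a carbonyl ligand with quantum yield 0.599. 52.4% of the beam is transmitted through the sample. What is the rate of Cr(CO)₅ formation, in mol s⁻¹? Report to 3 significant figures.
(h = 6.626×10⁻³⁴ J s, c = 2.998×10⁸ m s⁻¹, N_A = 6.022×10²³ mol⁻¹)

3.03×10⁻⁸ mol s⁻¹

Photon energy at 332 nm: hc/λ = (6.626×10⁻³⁴)(2.998×10⁸)/(332×10⁻⁹) = 5.983×10⁻¹⁹ J.
Energy delivered: (38.3 mW)(2900 s) = 111.1 J.
Photons incident: 111.1 / 5.983×10⁻¹⁹ = 1.857×10²⁰, i.e. 1.857×10²⁰/6.022×10²³ = 3.084×10⁻⁴ mol.
Fraction absorbed: 1 − 52.4/100 = 0.4760.
Photons absorbed: 0.4760 × 3.084×10⁻⁴ = 1.468×10⁻⁴ mol.
Product formed: 0.599 × 1.468×10⁻⁴ = 8.793×10⁻⁵ mol.
Rate: 8.793×10⁻⁵ / 2900 s = 3.03×10⁻⁸ mol s⁻¹.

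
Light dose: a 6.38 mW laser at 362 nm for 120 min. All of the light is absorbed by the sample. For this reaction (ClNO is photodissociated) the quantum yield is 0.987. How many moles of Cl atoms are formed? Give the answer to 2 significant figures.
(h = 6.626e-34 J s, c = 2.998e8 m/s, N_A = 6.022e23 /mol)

1.4e-4 mol

Photon energy at 362 nm: hc/λ = (6.626e-34)(2.998e8)/(362e-9) = 5.487e-19 J.
Energy delivered: (6.38 mW)(7200 s) = 45.94 J.
Photons incident: 45.94 / 5.487e-19 = 8.373e19, i.e. 8.373e19/6.022e23 = 1.390e-4 mol.
Product: Φ × n_abs = 0.987 × 1.390e-4 = 1.372e-4 mol.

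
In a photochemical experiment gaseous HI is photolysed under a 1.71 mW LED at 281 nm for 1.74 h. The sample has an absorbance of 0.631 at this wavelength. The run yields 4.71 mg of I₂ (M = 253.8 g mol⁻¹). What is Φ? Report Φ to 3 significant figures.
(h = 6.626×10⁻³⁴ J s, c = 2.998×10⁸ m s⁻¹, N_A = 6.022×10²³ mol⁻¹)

Product: 4.71 mg / 253.8 g mol⁻¹ = 1.856×10⁻⁵ mol.
Photon energy at 281 nm: hc/λ = (6.626×10⁻³⁴)(2.998×10⁸)/(281×10⁻⁹) = 7.069×10⁻¹⁹ J.
Energy delivered: (1.71 mW)(6264 s) = 10.71 J.
Photons incident: 10.71 / 7.069×10⁻¹⁹ = 1.515×10¹⁹, i.e. 1.515×10¹⁹/6.022×10²³ = 2.516×10⁻⁵ mol.
Fraction absorbed: 1 − 10^(−0.631) = 0.7661.
Photons absorbed: 0.7661 × 2.516×10⁻⁵ = 1.928×10⁻⁵ mol.
Φ = 1.856×10⁻⁵ mol / 1.928×10⁻⁵ mol photons = 0.963.

Φ = 0.963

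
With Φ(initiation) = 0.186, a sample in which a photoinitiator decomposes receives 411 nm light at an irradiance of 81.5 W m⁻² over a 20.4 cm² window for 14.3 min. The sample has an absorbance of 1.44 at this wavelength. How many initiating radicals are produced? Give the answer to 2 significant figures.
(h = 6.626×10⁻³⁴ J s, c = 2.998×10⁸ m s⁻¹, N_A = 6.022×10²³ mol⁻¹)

Photon energy at 411 nm: hc/λ = (6.626×10⁻³⁴)(2.998×10⁸)/(411×10⁻⁹) = 4.833×10⁻¹⁹ J.
Energy delivered: (81.5 W m⁻²)(20.4×10⁻⁴ m²)(858 s) = 142.7 J.
Photons incident: 142.7 / 4.833×10⁻¹⁹ = 2.953×10²⁰, i.e. 2.953×10²⁰/6.022×10²³ = 4.904×10⁻⁴ mol.
Fraction absorbed: 1 − 10^(−1.44) = 0.9637.
Photons absorbed: 0.9637 × 4.904×10⁻⁴ = 4.726×10⁻⁴ mol.
Product: Φ × n_abs = 0.186 × 4.726×10⁻⁴ = 8.790×10⁻⁵ mol.
As a count: 8.790×10⁻⁵ × 6.022×10²³ = 5.3×10¹⁹.

5.3×10¹⁹ initiating radicals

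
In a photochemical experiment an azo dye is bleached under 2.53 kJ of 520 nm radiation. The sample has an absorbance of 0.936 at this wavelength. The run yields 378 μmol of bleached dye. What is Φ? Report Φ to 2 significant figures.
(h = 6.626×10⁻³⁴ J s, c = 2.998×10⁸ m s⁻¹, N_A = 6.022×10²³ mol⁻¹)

Product: 378 μmol = 3.78×10⁻⁴ mol.
Photon energy at 520 nm: hc/λ = (6.626×10⁻³⁴)(2.998×10⁸)/(520×10⁻⁹) = 3.820×10⁻¹⁹ J.
Incident energy: 2.53 kJ = 2530 J.
Photons incident: 2530 / 3.820×10⁻¹⁹ = 6.623×10²¹, i.e. 6.623×10²¹/6.022×10²³ = 0.01100 mol.
Fraction absorbed: 1 − 10^(−0.936) = 0.8841.
Photons absorbed: 0.8841 × 0.01100 = 0.009725 mol.
Φ = 3.78×10⁻⁴ mol / 0.009725 mol photons = 0.039.

Φ = 0.039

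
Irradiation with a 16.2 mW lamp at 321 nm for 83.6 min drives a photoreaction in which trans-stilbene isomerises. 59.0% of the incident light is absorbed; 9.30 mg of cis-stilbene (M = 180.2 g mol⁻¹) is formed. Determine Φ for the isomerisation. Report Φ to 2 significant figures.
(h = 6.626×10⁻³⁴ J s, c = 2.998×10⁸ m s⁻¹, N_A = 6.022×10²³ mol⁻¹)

Φ = 0.40

Product: 9.30 mg / 180.2 g mol⁻¹ = 5.161×10⁻⁵ mol.
Photon energy at 321 nm: hc/λ = (6.626×10⁻³⁴)(2.998×10⁸)/(321×10⁻⁹) = 6.188×10⁻¹⁹ J.
Energy delivered: (16.2 mW)(5016 s) = 81.26 J.
Photons incident: 81.26 / 6.188×10⁻¹⁹ = 1.313×10²⁰, i.e. 1.313×10²⁰/6.022×10²³ = 2.180×10⁻⁴ mol.
Photons absorbed: 0.590 × 2.180×10⁻⁴ = 1.286×10⁻⁴ mol.
Φ = 5.161×10⁻⁵ mol / 1.286×10⁻⁴ mol photons = 0.40.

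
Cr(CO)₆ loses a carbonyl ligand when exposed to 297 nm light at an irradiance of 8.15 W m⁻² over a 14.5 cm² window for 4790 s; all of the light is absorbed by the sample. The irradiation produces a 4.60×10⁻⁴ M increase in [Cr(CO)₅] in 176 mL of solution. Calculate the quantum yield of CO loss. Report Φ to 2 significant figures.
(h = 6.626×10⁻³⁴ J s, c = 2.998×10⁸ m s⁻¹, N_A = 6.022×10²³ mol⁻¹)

Product: (4.60×10⁻⁴ M)(0.176 L) = 8.096×10⁻⁵ mol.
Photon energy at 297 nm: hc/λ = (6.626×10⁻³⁴)(2.998×10⁸)/(297×10⁻⁹) = 6.688×10⁻¹⁹ J.
Energy delivered: (8.15 W m⁻²)(14.5×10⁻⁴ m²)(4790 s) = 56.61 J.
Photons incident: 56.61 / 6.688×10⁻¹⁹ = 8.464×10¹⁹, i.e. 8.464×10¹⁹/6.022×10²³ = 1.406×10⁻⁴ mol.
Φ = 8.096×10⁻⁵ mol / 1.406×10⁻⁴ mol photons = 0.58.

Φ = 0.58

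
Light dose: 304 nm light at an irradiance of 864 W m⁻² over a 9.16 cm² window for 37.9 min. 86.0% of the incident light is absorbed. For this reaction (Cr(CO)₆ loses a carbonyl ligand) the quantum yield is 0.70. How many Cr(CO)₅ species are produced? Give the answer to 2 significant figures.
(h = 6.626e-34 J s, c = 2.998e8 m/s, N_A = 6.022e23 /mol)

1.7e21 species

Photon energy at 304 nm: hc/λ = (6.626e-34)(2.998e8)/(304e-9) = 6.534e-19 J.
Energy delivered: (864 W m⁻²)(9.16e-4 m²)(2274 s) = 1800 J.
Photons incident: 1800 / 6.534e-19 = 2.755e21, i.e. 2.755e21/6.022e23 = 0.004575 mol.
Photons absorbed: 0.860 × 0.004575 = 0.003935 mol.
Product: Φ × n_abs = 0.70 × 0.003935 = 0.002755 mol.
As a count: 0.002755 × 6.022e23 = 1.7e21.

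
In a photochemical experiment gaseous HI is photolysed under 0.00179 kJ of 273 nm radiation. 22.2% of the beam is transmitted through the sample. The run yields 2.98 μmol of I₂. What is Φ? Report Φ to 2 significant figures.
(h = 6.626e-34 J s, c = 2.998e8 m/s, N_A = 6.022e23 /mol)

Product: 2.98 μmol = 2.98e-6 mol.
Photon energy at 273 nm: hc/λ = (6.626e-34)(2.998e8)/(273e-9) = 7.276e-19 J.
Incident energy: 0.00179 kJ = 1.79 J.
Photons incident: 1.79 / 7.276e-19 = 2.460e18, i.e. 2.460e18/6.022e23 = 4.085e-6 mol.
Fraction absorbed: 1 − 22.2/100 = 0.7780.
Photons absorbed: 0.7780 × 4.085e-6 = 3.178e-6 mol.
Φ = 2.98e-6 mol / 3.178e-6 mol photons = 0.94.

Φ = 0.94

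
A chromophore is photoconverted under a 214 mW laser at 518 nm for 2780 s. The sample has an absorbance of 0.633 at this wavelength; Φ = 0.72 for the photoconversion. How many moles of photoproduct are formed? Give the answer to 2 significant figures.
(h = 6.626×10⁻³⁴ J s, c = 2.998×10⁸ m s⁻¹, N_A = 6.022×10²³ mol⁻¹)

0.0014 mol

Photon energy at 518 nm: hc/λ = (6.626×10⁻³⁴)(2.998×10⁸)/(518×10⁻⁹) = 3.835×10⁻¹⁹ J.
Energy delivered: (214 mW)(2780 s) = 594.9 J.
Photons incident: 594.9 / 3.835×10⁻¹⁹ = 1.551×10²¹, i.e. 1.551×10²¹/6.022×10²³ = 0.002576 mol.
Fraction absorbed: 1 − 10^(−0.633) = 0.7672.
Photons absorbed: 0.7672 × 0.002576 = 0.001976 mol.
Product: Φ × n_abs = 0.72 × 0.001976 = 0.001423 mol.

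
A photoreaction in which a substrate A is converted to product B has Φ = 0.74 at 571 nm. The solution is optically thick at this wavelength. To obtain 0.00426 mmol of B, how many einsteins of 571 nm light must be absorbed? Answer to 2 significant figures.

Product: 0.00426 mmol = 4.26e-6 mol.
Photons that must be absorbed: 4.26e-6 / 0.74 = 5.757e-6 mol.

5.8e-6 einstein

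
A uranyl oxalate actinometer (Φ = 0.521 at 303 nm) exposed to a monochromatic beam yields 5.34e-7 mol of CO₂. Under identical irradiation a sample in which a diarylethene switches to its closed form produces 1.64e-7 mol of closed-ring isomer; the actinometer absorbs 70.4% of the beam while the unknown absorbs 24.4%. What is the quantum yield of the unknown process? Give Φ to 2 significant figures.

Photons absorbed by the actinometer: 5.34e-7 / 0.521 = 1.025e-6 mol.
Incident flux: 1.025e-6 / 0.704 = 1.456e-6 einstein.
Absorbed by unknown: 0.244 × 1.456e-6 = 3.553e-7 mol.
Φ(unknown) = 1.64e-7 / 3.553e-7 = 0.46.

Φ = 0.46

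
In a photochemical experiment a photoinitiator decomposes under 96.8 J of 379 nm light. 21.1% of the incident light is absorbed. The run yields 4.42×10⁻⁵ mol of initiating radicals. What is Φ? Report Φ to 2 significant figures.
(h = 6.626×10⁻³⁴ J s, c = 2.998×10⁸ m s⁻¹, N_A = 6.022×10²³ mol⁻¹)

Photon energy at 379 nm: hc/λ = (6.626×10⁻³⁴)(2.998×10⁸)/(379×10⁻⁹) = 5.241×10⁻¹⁹ J.
Photons incident: 96.8 / 5.241×10⁻¹⁹ = 1.847×10²⁰, i.e. 1.847×10²⁰/6.022×10²³ = 3.067×10⁻⁴ mol.
Photons absorbed: 0.211 × 3.067×10⁻⁴ = 6.471×10⁻⁵ mol.
Φ = 4.42×10⁻⁵ mol / 6.471×10⁻⁵ mol photons = 0.68.

Φ = 0.68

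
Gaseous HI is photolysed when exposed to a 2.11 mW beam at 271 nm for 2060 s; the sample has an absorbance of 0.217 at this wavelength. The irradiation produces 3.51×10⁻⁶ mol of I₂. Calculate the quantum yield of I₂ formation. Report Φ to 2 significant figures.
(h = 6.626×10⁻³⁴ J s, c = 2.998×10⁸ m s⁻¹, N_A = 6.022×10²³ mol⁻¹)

Photon energy at 271 nm: hc/λ = (6.626×10⁻³⁴)(2.998×10⁸)/(271×10⁻⁹) = 7.330×10⁻¹⁹ J.
Energy delivered: (2.11 mW)(2060 s) = 4.347 J.
Photons incident: 4.347 / 7.330×10⁻¹⁹ = 5.930×10¹⁸, i.e. 5.930×10¹⁸/6.022×10²³ = 9.847×10⁻⁶ mol.
Fraction absorbed: 1 − 10^(−0.217) = 0.3933.
Photons absorbed: 0.3933 × 9.847×10⁻⁶ = 3.873×10⁻⁶ mol.
Φ = 3.51×10⁻⁶ mol / 3.873×10⁻⁶ mol photons = 0.91.

Φ = 0.91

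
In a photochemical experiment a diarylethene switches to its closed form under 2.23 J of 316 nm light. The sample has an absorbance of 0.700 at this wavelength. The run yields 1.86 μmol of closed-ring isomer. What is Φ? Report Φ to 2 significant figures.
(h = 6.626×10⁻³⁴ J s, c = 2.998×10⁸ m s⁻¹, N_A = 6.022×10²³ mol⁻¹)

Product: 1.86 μmol = 1.86×10⁻⁶ mol.
Photon energy at 316 nm: hc/λ = (6.626×10⁻³⁴)(2.998×10⁸)/(316×10⁻⁹) = 6.286×10⁻¹⁹ J.
Photons incident: 2.23 / 6.286×10⁻¹⁹ = 3.548×10¹⁸, i.e. 3.548×10¹⁸/6.022×10²³ = 5.892×10⁻⁶ mol.
Fraction absorbed: 1 − 10^(−0.700) = 0.8005.
Photons absorbed: 0.8005 × 5.892×10⁻⁶ = 4.717×10⁻⁶ mol.
Φ = 1.86×10⁻⁶ mol / 4.717×10⁻⁶ mol photons = 0.39.

Φ = 0.39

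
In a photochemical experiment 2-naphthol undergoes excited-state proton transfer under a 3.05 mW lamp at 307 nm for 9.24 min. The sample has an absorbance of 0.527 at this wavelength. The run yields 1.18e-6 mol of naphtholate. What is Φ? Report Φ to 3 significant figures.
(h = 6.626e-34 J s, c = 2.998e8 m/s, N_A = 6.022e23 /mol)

Φ = 0.387

Photon energy at 307 nm: hc/λ = (6.626e-34)(2.998e8)/(307e-9) = 6.471e-19 J.
Energy delivered: (3.05 mW)(554.4 s) = 1.691 J.
Photons incident: 1.691 / 6.471e-19 = 2.613e18, i.e. 2.613e18/6.022e23 = 4.339e-6 mol.
Fraction absorbed: 1 − 10^(−0.527) = 0.7028.
Photons absorbed: 0.7028 × 4.339e-6 = 3.049e-6 mol.
Φ = 1.18e-6 mol / 3.049e-6 mol photons = 0.387.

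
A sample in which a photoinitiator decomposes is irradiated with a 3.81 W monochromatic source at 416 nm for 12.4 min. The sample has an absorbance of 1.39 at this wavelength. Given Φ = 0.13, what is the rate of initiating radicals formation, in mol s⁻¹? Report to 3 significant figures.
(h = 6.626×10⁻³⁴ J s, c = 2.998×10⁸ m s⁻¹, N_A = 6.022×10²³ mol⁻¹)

Photon energy at 416 nm: hc/λ = (6.626×10⁻³⁴)(2.998×10⁸)/(416×10⁻⁹) = 4.775×10⁻¹⁹ J.
Energy delivered: (3.81 W)(744 s) = 2835 J.
Photons incident: 2835 / 4.775×10⁻¹⁹ = 5.937×10²¹, i.e. 5.937×10²¹/6.022×10²³ = 0.009859 mol.
Fraction absorbed: 1 − 10^(−1.39) = 0.9593.
Photons absorbed: 0.9593 × 0.009859 = 0.009458 mol.
Product formed: 0.13 × 0.009458 = 0.001230 mol.
Rate: 0.001230 / 744 s = 1.65×10⁻⁶ mol s⁻¹.

1.65×10⁻⁶ mol s⁻¹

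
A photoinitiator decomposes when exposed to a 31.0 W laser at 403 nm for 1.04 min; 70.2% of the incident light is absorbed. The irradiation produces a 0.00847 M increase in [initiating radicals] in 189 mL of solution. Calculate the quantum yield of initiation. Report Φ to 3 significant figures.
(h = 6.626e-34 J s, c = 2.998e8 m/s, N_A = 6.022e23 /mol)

Φ = 0.350

Product: (0.00847 M)(0.189 L) = 0.001601 mol.
Photon energy at 403 nm: hc/λ = (6.626e-34)(2.998e8)/(403e-9) = 4.929e-19 J.
Energy delivered: (31.0 W)(62.4 s) = 1934 J.
Photons incident: 1934 / 4.929e-19 = 3.924e21, i.e. 3.924e21/6.022e23 = 0.006516 mol.
Photons absorbed: 0.702 × 0.006516 = 0.004574 mol.
Φ = 0.001601 mol / 0.004574 mol photons = 0.350.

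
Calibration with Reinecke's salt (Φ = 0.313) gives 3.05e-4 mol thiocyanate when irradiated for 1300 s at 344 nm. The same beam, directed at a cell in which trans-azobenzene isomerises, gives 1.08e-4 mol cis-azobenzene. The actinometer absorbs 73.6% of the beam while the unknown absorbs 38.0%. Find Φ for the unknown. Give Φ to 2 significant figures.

Φ = 0.21

Photons absorbed by the actinometer: 3.05e-4 / 0.313 = 9.744e-4 mol.
Incident flux: 9.744e-4 / 0.736 = 0.001324 einstein.
Absorbed by unknown: 0.380 × 0.001324 = 5.031e-4 mol.
Φ(unknown) = 1.08e-4 / 5.031e-4 = 0.21.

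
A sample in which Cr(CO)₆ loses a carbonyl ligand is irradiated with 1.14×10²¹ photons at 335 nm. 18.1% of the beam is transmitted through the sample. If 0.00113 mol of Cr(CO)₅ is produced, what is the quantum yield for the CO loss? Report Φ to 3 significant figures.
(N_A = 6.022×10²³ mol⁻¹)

Φ = 0.729

Moles of photons: 1.14×10²¹ / 6.022×10²³ = 0.001893 mol.
Fraction absorbed: 1 − 18.1/100 = 0.8190.
Photons absorbed: 0.8190 × 0.001893 = 0.001550 mol.
Φ = 0.00113 mol / 0.001550 mol photons = 0.729.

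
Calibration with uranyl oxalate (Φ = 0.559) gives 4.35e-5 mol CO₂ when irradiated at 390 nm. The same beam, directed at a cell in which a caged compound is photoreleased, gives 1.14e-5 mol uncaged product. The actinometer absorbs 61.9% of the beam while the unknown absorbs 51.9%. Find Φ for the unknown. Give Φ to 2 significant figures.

Photons absorbed by the actinometer: 4.35e-5 / 0.559 = 7.782e-5 mol.
Incident flux: 7.782e-5 / 0.619 = 1.257e-4 einstein.
Absorbed by unknown: 0.519 × 1.257e-4 = 6.524e-5 mol.
Φ(unknown) = 1.14e-5 / 6.524e-5 = 0.17.

Φ = 0.17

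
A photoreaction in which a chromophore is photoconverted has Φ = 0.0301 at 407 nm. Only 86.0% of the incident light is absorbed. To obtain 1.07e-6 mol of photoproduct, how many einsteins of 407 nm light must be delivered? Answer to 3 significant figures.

4.13e-5 einstein

Photons that must be absorbed: 1.07e-6 / 0.0301 = 3.555e-5 mol.
Incident photons needed: 3.555e-5 / 0.860 = 4.134e-5 mol.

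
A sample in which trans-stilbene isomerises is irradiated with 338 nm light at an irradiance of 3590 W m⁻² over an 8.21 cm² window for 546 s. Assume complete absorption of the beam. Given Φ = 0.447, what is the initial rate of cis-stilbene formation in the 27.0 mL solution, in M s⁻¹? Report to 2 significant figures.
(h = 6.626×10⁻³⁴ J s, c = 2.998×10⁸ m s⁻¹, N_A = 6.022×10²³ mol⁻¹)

1.4×10⁻⁴ M s⁻¹

Photon energy at 338 nm: hc/λ = (6.626×10⁻³⁴)(2.998×10⁸)/(338×10⁻⁹) = 5.877×10⁻¹⁹ J.
Energy delivered: (3590 W m⁻²)(8.21×10⁻⁴ m²)(546 s) = 1609 J.
Photons incident: 1609 / 5.877×10⁻¹⁹ = 2.738×10²¹, i.e. 2.738×10²¹/6.022×10²³ = 0.004547 mol.
Product formed: 0.447 × 0.004547 = 0.002033 mol.
Rate: 0.002033 mol / (546 s × 0.027 L) = 1.4×10⁻⁴ M s⁻¹.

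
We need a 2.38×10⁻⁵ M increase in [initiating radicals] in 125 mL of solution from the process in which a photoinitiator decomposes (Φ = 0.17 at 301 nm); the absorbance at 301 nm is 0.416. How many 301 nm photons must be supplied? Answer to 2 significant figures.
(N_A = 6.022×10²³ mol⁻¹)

1.7×10¹⁹ photons

Product: (2.38×10⁻⁵ M)(0.125 L) = 2.975×10⁻⁶ mol.
Photons that must be absorbed: 2.975×10⁻⁶ / 0.17 = 1.750×10⁻⁵ mol.
Fraction absorbed: 1 − 10^(−0.416) = 0.6163.
Incident photons needed: 1.750×10⁻⁵ / 0.6163 = 2.840×10⁻⁵ mol.
Photon count: 2.840×10⁻⁵ × 6.022×10²³ = 1.7×10¹⁹.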